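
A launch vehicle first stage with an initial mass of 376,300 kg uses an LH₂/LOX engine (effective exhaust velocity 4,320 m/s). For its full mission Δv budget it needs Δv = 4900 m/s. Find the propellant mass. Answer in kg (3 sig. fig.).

propellant mass ≈ 255000 kg

Rocket equation: m₀/m_f = exp(Δv / v_e) = exp(4900 / 4320.0) = exp(1.1343) = 3.1089.
m_f = 376,300 / 3.1089 = 121,040 kg, so propellant = m₀ − m_f = 376,300 − 121,040 = 255,260 kg.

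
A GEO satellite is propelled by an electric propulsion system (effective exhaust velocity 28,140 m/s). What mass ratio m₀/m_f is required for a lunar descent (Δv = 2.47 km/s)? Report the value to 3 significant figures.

mass ratio ≈ 1.09

m₀/m_f = exp(Δv / v_e) = exp(2470 / 28140.0) = exp(0.0878) = 1.0917.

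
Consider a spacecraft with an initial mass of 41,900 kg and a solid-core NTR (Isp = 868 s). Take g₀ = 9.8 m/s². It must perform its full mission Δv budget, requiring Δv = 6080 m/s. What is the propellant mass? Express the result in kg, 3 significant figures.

propellant mass ≈ 21400 kg

v_e = Isp · g₀ = 868 × 9.8 = 8506.4 m/s.
m₀/m_f = exp(Δv / v_e) = exp(6080 / 8506.4) = exp(0.7148) = 2.0437.
m_f = 41,900 / 2.0437 = 20,502 kg, so propellant = m₀ − m_f = 41,900 − 20,502 = 21,398 kg.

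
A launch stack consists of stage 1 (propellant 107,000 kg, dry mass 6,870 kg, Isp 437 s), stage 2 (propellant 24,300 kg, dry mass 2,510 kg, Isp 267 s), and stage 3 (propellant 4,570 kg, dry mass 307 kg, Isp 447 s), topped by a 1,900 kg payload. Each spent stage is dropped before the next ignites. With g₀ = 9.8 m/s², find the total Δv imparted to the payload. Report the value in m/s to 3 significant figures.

Δv ≈ 13800 m/s

Ignition mass of stage 1 = 107,000+6,870 + 24,300+2,510 + 4,570+307 + 1,900 = 147,457 kg.
Stage 1: m₀ = 147,457 kg, m_f = 147,457 − 107,000 = 40,457 kg; Δv = 437×9.8×ln(3.645) = 4282.6×1.2933 ≈ 5539 m/s.
Stage 2: m₀ = 33,587 kg, m_f = 33,587 − 24,300 = 9,287 kg; Δv = 267×9.8×ln(3.617) = 2616.6×1.2855 ≈ 3364 m/s.
Stage 3: m₀ = 6,777 kg, m_f = 6,777 − 4,570 = 2,207 kg; Δv = 447×9.8×ln(3.071) = 4380.6×1.1219 ≈ 4915 m/s.
Total Δv = 5539 + 3364 + 4915 = 13818 m/s.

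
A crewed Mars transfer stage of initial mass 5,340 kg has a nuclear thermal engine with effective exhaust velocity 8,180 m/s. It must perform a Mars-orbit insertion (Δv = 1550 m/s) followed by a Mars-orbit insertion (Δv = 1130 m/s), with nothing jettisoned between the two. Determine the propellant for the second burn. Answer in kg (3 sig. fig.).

After the first burn: m = 5340 × exp(−1550/8180.0) = 5340 × 0.82738 = 4,418.21 kg.
After the second burn: m = 4,418.21 × exp(−1130/8180.0) = 4,418.21 × 0.87098 = 3,848.17 kg.
Second-burn propellant = 4,418.21 − 3,848.17 = 570.04 kg.

propellant for the second burn ≈ 570 kg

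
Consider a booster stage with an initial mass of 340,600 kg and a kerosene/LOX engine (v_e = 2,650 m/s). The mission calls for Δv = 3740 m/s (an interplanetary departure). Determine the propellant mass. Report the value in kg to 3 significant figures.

propellant mass ≈ 258000 kg

m₀/m_f = exp(Δv / v_e) = exp(3740 / 2650.0) = exp(1.4113) = 4.1014.
m_f = 340,600 / 4.1014 = 83,044.8 kg, so propellant = m₀ − m_f = 340,600 − 83,044.8 = 257,555.2 kg.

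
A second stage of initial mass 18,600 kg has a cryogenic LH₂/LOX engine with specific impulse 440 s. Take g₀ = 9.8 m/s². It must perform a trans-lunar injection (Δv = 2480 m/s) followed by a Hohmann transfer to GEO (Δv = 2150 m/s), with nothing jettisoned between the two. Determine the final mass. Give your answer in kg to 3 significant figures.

v_e = Isp · g₀ = 440 × 9.8 = 4312.0 m/s.
After the first burn: m = 18600 × exp(−2480/4312.0) = 18600 × 0.56263 = 10,464.9 kg.
After the second burn: m = 10,464.9 × exp(−2150/4312.0) = 10,464.9 × 0.60738 = 6,356.17 kg.

final mass ≈ 6360 kg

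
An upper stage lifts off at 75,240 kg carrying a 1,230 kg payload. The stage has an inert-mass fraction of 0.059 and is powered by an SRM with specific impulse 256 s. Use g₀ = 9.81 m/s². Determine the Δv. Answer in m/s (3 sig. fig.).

Δv ≈ 6530 m/s

Stage wet mass = m₀ − payload = 75,240 − 1,230 = 74,010 kg.
Stage dry mass = ε × stage wet mass = 0.059 × 74,010 = 4,366.59 kg.
Burnout mass m_f = stage dry + payload = 4,366.59 + 1,230 = 5,596.59 kg.
v_e = Isp · g₀ = 256 × 9.81 = 2511.4 m/s.
Rocket equation: Δv = v_e · ln(75,240/5,596.59) = 2511.4 × ln(13.44) = 2511.4 × 2.5985 ≈ 6526 m/s.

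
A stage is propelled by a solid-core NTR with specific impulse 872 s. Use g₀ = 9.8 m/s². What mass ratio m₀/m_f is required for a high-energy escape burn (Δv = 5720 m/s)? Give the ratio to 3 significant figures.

v_e = Isp · g₀ = 872 × 9.8 = 8545.6 m/s.
m₀/m_f = exp(Δv / v_e) = exp(5720 / 8545.6) = exp(0.6694) = 1.9530.

mass ratio ≈ 1.95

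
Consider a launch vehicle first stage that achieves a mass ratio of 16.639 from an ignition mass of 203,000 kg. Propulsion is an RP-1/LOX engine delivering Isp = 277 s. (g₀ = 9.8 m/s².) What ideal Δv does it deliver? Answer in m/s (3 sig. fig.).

Δv ≈ 7630 m/s

v_e = Isp · g₀ = 277 × 9.8 = 2714.6 m/s.
Rocket equation: Δv = v_e · ln(16.639) = 2714.6 × 2.8117 ≈ 7632.8 m/s.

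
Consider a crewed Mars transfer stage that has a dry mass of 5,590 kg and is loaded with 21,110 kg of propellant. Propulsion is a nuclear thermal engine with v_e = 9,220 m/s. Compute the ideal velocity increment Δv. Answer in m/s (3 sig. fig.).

Δv ≈ 14400 m/s

m₀ = m_dry + m_prop = 5,590 + 21,110 = 26,700 kg.
Δv = v_e · ln(m₀/m_f) = 9220.0 × ln(4.776) = 9220.0 × 1.5637 ≈ 14417.2 m/s.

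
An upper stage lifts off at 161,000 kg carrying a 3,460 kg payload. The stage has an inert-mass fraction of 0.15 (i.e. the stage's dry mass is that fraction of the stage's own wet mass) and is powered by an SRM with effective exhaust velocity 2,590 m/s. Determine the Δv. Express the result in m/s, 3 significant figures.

Δv ≈ 4620 m/s

Stage wet mass = m₀ − payload = 161,000 − 3,460 = 157,540 kg.
Stage dry mass = ε × stage wet mass = 0.15 × 157,540 = 23,631 kg.
Burnout mass m_f = stage dry + payload = 23,631 + 3,460 = 27,091 kg.
Using Δv = v_e ln(m₀/m_f): Δv = v_e · ln(161,000/27,091) = 2590.0 × ln(5.943) = 2590.0 × 1.7822 ≈ 4616 m/s.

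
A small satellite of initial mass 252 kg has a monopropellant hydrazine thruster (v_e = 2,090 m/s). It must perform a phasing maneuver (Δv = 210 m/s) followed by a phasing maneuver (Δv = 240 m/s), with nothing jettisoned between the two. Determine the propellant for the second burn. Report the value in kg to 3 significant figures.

After the first burn: m = 252 × exp(−210/2090.0) = 252 × 0.90440 = 227.909 kg.
After the second burn: m = 227.909 × exp(−240/2090.0) = 227.909 × 0.89152 = 203.185 kg.
Second-burn propellant = 227.909 − 203.185 = 24.724 kg.

propellant for the second burn ≈ 24.7 kg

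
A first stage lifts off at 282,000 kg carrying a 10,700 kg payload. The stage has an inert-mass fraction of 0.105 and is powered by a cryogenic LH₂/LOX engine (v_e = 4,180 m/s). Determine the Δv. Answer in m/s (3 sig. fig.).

Δv ≈ 8250 m/s

Stage wet mass = m₀ − payload = 282,000 − 10,700 = 271,300 kg.
Stage dry mass = ε × stage wet mass = 0.105 × 271,300 = 28,486.5 kg.
Burnout mass m_f = stage dry + payload = 28,486.5 + 10,700 = 39,186.5 kg.
Δv = v_e · ln(282,000/39,186.5) = 4180.0 × ln(7.196) = 4180.0 × 1.9736 ≈ 8250 m/s.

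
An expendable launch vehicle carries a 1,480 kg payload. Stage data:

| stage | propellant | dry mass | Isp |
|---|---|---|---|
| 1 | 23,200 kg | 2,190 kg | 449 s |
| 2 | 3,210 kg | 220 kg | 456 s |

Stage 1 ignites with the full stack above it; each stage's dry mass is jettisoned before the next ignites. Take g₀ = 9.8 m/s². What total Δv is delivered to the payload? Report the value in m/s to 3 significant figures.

Δv ≈ 11100 m/s

Ignition mass of stage 1 = 23,200+2,190 + 3,210+220 + 1,480 = 30,300 kg.
Stage 1: m₀ = 30,300 kg, m_f = 30,300 − 23,200 = 7,100 kg; Δv = 449×9.8×ln(4.268) = 4400.2×1.4511 ≈ 6385 m/s.
Stage 2: m₀ = 4,910 kg, m_f = 4,910 − 3,210 = 1,700 kg; Δv = 456×9.8×ln(2.888) = 4468.8×1.0606 ≈ 4740 m/s.
Total Δv = 6385 + 4740 = 11125 m/s.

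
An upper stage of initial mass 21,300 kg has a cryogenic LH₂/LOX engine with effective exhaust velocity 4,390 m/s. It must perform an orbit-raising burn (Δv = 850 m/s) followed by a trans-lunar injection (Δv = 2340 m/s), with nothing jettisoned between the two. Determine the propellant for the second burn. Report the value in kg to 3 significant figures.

propellant for the second burn ≈ 7250 kg

After the first burn: m = 21300 × exp(−850/4390.0) = 21300 × 0.82397 = 17,550.6 kg.
After the second burn: m = 17,550.6 × exp(−2340/4390.0) = 17,550.6 × 0.58682 = 10,299 kg.
Second-burn propellant = 17,550.6 − 10,299 = 7,251.6 kg.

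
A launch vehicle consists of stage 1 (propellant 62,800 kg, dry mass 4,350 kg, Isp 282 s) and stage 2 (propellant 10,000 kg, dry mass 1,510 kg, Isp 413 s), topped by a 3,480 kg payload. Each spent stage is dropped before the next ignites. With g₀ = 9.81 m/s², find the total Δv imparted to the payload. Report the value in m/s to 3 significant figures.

Ignition mass of stage 1 = 62,800+4,350 + 10,000+1,510 + 3,480 = 82,140 kg.
Stage 1: m₀ = 82,140 kg, m_f = 82,140 − 62,800 = 19,340 kg; Δv = 282×9.81×ln(4.247) = 2766.4×1.4462 ≈ 4001 m/s.
Stage 2: m₀ = 14,990 kg, m_f = 14,990 − 10,000 = 4,990 kg; Δv = 413×9.81×ln(3.004) = 4051.5×1.0999 ≈ 4456 m/s.
Total Δv = 4001 + 4456 = 8457 m/s.

Δv ≈ 8460 m/s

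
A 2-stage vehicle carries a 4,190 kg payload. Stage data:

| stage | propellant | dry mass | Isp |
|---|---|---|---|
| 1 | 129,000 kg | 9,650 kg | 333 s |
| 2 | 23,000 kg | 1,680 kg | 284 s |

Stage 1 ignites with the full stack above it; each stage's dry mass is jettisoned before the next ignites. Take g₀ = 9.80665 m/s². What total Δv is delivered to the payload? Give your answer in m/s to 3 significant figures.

Δv ≈ 9240 m/s

Ignition mass of stage 1 = 129,000+9,650 + 23,000+1,680 + 4,190 = 167,520 kg.
Stage 1: m₀ = 167,520 kg, m_f = 167,520 − 129,000 = 38,520 kg; Δv = 333×9.80665×ln(4.349) = 3265.6×1.4699 ≈ 4800 m/s.
Stage 2: m₀ = 28,870 kg, m_f = 28,870 − 23,000 = 5,870 kg; Δv = 284×9.80665×ln(4.918) = 2785.1×1.5929 ≈ 4437 m/s.
Total Δv = 4800 + 4437 = 9237 m/s.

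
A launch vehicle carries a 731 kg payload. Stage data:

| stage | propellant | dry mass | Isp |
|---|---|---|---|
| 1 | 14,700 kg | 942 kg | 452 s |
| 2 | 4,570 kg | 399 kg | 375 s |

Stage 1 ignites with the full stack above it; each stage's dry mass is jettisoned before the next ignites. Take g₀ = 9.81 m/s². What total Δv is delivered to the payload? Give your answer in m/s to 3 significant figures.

Δv ≈ 11100 m/s

Ignition mass of stage 1 = 14,700+942 + 4,570+399 + 731 = 21,342 kg.
Stage 1: m₀ = 21,342 kg, m_f = 21,342 − 14,700 = 6,642 kg; Δv = 452×9.81×ln(3.213) = 4434.1×1.1673 ≈ 5176 m/s.
Stage 2: m₀ = 5,700 kg, m_f = 5,700 − 4,570 = 1,130 kg; Δv = 375×9.81×ln(5.044) = 3678.8×1.6182 ≈ 5953 m/s.
Total Δv = 5176 + 5953 = 11129 m/s.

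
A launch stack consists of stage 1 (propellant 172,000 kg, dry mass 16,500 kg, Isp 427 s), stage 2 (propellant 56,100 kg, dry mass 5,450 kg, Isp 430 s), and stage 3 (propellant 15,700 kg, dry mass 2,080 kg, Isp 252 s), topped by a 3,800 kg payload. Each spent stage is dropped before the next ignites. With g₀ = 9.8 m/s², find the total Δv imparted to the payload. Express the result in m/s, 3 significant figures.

Ignition mass of stage 1 = 172,000+16,500 + 56,100+5,450 + 15,700+2,080 + 3,800 = 271,630 kg.
Stage 1: m₀ = 271,630 kg, m_f = 271,630 − 172,000 = 99,630 kg; Δv = 427×9.8×ln(2.726) = 4184.6×1.0030 ≈ 4197 m/s.
Stage 2: m₀ = 83,130 kg, m_f = 83,130 − 56,100 = 27,030 kg; Δv = 430×9.8×ln(3.075) = 4214.0×1.1235 ≈ 4734 m/s.
Stage 3: m₀ = 21,580 kg, m_f = 21,580 − 15,700 = 5,880 kg; Δv = 252×9.8×ln(3.67) = 2469.6×1.3002 ≈ 3211 m/s.
Total Δv = 4197 + 4734 + 3211 = 12142 m/s.

Δv ≈ 12100 m/s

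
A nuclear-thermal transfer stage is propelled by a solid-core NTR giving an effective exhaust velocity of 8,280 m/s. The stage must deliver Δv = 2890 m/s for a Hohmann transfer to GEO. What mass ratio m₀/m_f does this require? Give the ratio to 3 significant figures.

By the Tsiolkovsky rocket equation, m₀/m_f = exp(Δv / v_e) = exp(2890 / 8280.0) = exp(0.3490) = 1.4177.

mass ratio ≈ 1.42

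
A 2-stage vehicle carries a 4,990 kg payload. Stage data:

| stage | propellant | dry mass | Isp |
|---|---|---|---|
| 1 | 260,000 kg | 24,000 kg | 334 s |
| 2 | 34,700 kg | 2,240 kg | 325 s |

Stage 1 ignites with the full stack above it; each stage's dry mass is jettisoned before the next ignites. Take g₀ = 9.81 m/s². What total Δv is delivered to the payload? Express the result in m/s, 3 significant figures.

Δv ≈ 10800 m/s

Ignition mass of stage 1 = 260,000+24,000 + 34,700+2,240 + 4,990 = 325,930 kg.
Stage 1: m₀ = 325,930 kg, m_f = 325,930 − 260,000 = 65,930 kg; Δv = 334×9.81×ln(4.944) = 3276.5×1.5981 ≈ 5236 m/s.
Stage 2: m₀ = 41,930 kg, m_f = 41,930 − 34,700 = 7,230 kg; Δv = 325×9.81×ln(5.799) = 3188.2×1.7578 ≈ 5604 m/s.
Total Δv = 5236 + 5604 = 10840 m/s.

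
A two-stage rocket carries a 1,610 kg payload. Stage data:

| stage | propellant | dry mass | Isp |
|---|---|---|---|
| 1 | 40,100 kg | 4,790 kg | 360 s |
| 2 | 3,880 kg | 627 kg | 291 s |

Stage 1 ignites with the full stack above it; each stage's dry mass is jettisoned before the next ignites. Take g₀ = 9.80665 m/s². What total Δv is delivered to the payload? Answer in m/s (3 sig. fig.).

Ignition mass of stage 1 = 40,100+4,790 + 3,880+627 + 1,610 = 51,007 kg.
Stage 1: m₀ = 51,007 kg, m_f = 51,007 − 40,100 = 10,907 kg; Δv = 360×9.80665×ln(4.677) = 3530.4×1.5426 ≈ 5446 m/s.
Stage 2: m₀ = 6,117 kg, m_f = 6,117 − 3,880 = 2,237 kg; Δv = 291×9.80665×ln(2.734) = 2853.7×1.0059 ≈ 2871 m/s.
Total Δv = 5446 + 2871 = 8317 m/s.

Δv ≈ 8320 m/s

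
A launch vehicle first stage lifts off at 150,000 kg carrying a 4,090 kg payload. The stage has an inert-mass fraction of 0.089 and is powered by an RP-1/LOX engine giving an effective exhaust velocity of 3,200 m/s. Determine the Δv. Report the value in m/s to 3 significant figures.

Stage wet mass = m₀ − payload = 150,000 − 4,090 = 145,910 kg.
Stage dry mass = ε × stage wet mass = 0.089 × 145,910 = 12,986 kg.
Burnout mass m_f = stage dry + payload = 12,986 + 4,090 = 17,076 kg.
Δv = v_e · ln(150,000/17,076) = 3200.0 × ln(8.784) = 3200.0 × 2.1730 ≈ 6953 m/s.

Δv ≈ 6950 m/s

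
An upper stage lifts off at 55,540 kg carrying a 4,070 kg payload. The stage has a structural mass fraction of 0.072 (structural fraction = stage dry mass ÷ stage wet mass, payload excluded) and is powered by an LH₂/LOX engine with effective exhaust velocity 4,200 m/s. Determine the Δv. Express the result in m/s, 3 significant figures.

Stage wet mass = m₀ − payload = 55,540 − 4,070 = 51,470 kg.
Stage dry mass = ε × stage wet mass = 0.072 × 51,470 = 3,705.84 kg.
Burnout mass m_f = stage dry + payload = 3,705.84 + 4,070 = 7,775.84 kg.
Rocket equation: Δv = v_e · ln(55,540/7,775.84) = 4200.0 × ln(7.143) = 4200.0 × 1.9661 ≈ 8258 m/s.

Δv ≈ 8260 m/s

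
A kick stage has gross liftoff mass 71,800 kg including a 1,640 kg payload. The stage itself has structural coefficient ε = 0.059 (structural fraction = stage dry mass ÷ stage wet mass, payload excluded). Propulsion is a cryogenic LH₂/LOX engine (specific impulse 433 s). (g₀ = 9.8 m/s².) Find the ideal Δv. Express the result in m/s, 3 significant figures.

Stage wet mass = m₀ − payload = 71,800 − 1,640 = 70,160 kg.
Stage dry mass = ε × stage wet mass = 0.059 × 70,160 = 4,139.44 kg.
Burnout mass m_f = stage dry + payload = 4,139.44 + 1,640 = 5,779.44 kg.
v_e = Isp · g₀ = 433 × 9.8 = 4243.4 m/s.
From the ideal rocket equation, Δv = v_e · ln(71,800/5,779.44) = 4243.4 × ln(12.42) = 4243.4 × 2.5196 ≈ 10692 m/s.

Δv ≈ 10700 m/s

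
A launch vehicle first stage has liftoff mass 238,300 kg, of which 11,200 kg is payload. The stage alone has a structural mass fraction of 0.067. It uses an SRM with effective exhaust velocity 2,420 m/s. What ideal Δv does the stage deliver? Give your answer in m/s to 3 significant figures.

Δv ≈ 5320 m/s

Stage wet mass = m₀ − payload = 238,300 − 11,200 = 227,100 kg.
Stage dry mass = ε × stage wet mass = 0.067 × 227,100 = 15,215.7 kg.
Burnout mass m_f = stage dry + payload = 15,215.7 + 11,200 = 26,415.7 kg.
Δv = v_e · ln(238,300/26,415.7) = 2420.0 × ln(9.021) = 2420.0 × 2.1996 ≈ 5323 m/s.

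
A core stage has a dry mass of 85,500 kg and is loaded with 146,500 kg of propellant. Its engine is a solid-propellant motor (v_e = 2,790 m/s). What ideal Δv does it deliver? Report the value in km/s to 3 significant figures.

m₀ = m_dry + m_prop = 85,500 + 146,500 = 232,000 kg.
From the ideal rocket equation, Δv = v_e · ln(m₀/m_f) = 2790.0 × ln(2.713) = 2790.0 × 0.9982 ≈ 2785.0 m/s.

Δv ≈ 2.79 km/s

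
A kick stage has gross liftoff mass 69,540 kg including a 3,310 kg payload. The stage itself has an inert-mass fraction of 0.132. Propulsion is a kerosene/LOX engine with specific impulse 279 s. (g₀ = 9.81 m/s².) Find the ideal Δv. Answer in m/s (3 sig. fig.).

Δv ≈ 4800 m/s

Stage wet mass = m₀ − payload = 69,540 − 3,310 = 66,230 kg.
Stage dry mass = ε × stage wet mass = 0.132 × 66,230 = 8,742.36 kg.
Burnout mass m_f = stage dry + payload = 8,742.36 + 3,310 = 12,052.36 kg.
v_e = Isp · g₀ = 279 × 9.81 = 2737.0 m/s.
Δv = v_e · ln(69,540/12,052.36) = 2737.0 × ln(5.77) = 2737.0 × 1.7526 ≈ 4797 m/s.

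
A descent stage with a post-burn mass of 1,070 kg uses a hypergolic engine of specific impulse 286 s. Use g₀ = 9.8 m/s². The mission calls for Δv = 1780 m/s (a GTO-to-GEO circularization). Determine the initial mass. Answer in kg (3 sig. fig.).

initial mass ≈ 2020 kg

v_e = Isp · g₀ = 286 × 9.8 = 2802.8 m/s.
Using Δv = v_e ln(m₀/m_f): m₀/m_f = exp(Δv / v_e) = exp(1780 / 2802.8) = exp(0.6351) = 1.8872.
m₀ = m_f × 1.8872 = 1,070 × 1.8872 = 2,019.3 kg.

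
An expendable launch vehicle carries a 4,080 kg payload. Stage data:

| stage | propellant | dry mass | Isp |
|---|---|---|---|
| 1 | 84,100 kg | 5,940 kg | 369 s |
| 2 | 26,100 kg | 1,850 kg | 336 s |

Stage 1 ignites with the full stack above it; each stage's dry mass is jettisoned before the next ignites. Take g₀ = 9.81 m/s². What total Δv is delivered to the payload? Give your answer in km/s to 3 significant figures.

Δv ≈ 9.79 km/s

Ignition mass of stage 1 = 84,100+5,940 + 26,100+1,850 + 4,080 = 122,070 kg.
Stage 1: m₀ = 122,070 kg, m_f = 122,070 − 84,100 = 37,970 kg; Δv = 369×9.81×ln(3.215) = 3619.9×1.1678 ≈ 4227 m/s.
Stage 2: m₀ = 32,030 kg, m_f = 32,030 − 26,100 = 5,930 kg; Δv = 336×9.81×ln(5.401) = 3296.2×1.6866 ≈ 5559 m/s.
Total Δv = 4227 + 5559 = 9786 m/s.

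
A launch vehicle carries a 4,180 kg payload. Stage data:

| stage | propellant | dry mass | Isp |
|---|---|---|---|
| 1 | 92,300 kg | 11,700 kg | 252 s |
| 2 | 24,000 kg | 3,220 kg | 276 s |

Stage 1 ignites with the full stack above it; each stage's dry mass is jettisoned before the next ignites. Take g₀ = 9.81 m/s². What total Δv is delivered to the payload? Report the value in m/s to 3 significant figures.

Ignition mass of stage 1 = 92,300+11,700 + 24,000+3,220 + 4,180 = 135,400 kg.
Stage 1: m₀ = 135,400 kg, m_f = 135,400 − 92,300 = 43,100 kg; Δv = 252×9.81×ln(3.142) = 2472.1×1.1447 ≈ 2830 m/s.
Stage 2: m₀ = 31,400 kg, m_f = 31,400 − 24,000 = 7,400 kg; Δv = 276×9.81×ln(4.243) = 2707.6×1.4453 ≈ 3913 m/s.
Total Δv = 2830 + 3913 = 6743 m/s.

Δv ≈ 6740 m/s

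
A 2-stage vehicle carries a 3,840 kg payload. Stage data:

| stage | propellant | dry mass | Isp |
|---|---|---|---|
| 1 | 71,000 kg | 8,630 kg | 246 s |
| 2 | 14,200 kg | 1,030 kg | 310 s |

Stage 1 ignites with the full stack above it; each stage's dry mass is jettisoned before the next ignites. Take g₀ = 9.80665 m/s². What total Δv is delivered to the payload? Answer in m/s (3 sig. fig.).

Ignition mass of stage 1 = 71,000+8,630 + 14,200+1,030 + 3,840 = 98,700 kg.
Stage 1: m₀ = 98,700 kg, m_f = 98,700 − 71,000 = 27,700 kg; Δv = 246×9.80665×ln(3.563) = 2412.4×1.2707 ≈ 3065 m/s.
Stage 2: m₀ = 19,070 kg, m_f = 19,070 − 14,200 = 4,870 kg; Δv = 310×9.80665×ln(3.916) = 3040.1×1.3650 ≈ 4150 m/s.
Total Δv = 3065 + 4150 = 7215 m/s.

Δv ≈ 7220 m/s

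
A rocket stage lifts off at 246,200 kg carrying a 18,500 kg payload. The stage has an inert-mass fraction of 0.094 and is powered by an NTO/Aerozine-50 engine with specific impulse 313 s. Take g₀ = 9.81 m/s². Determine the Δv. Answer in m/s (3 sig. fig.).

Stage wet mass = m₀ − payload = 246,200 − 18,500 = 227,700 kg.
Stage dry mass = ε × stage wet mass = 0.094 × 227,700 = 21,403.8 kg.
Burnout mass m_f = stage dry + payload = 21,403.8 + 18,500 = 39,903.8 kg.
v_e = Isp · g₀ = 313 × 9.81 = 3070.5 m/s.
Using Δv = v_e ln(m₀/m_f): Δv = v_e · ln(246,200/39,903.8) = 3070.5 × ln(6.17) = 3070.5 × 1.8197 ≈ 5587 m/s.

Δv ≈ 5590 m/s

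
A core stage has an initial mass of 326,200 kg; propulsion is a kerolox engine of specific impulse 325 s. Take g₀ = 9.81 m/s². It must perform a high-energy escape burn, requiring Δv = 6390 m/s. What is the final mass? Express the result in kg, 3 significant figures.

final mass ≈ 44000 kg

v_e = Isp · g₀ = 325 × 9.81 = 3188.2 m/s.
From the ideal rocket equation, m₀/m_f = exp(Δv / v_e) = exp(6390 / 3188.2) = exp(2.0042) = 7.4204.
m_f = m₀ / 7.4204 = 326,200 / 7.4204 = 43,959.9 kg.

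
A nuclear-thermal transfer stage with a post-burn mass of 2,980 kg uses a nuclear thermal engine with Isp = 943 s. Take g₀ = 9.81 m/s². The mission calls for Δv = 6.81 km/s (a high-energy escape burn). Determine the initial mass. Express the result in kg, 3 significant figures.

v_e = Isp · g₀ = 943 × 9.81 = 9250.8 m/s.
From the ideal rocket equation, m₀/m_f = exp(Δv / v_e) = exp(6810 / 9250.8) = exp(0.7362) = 2.0879.
m₀ = m_f × 2.0879 = 2,980 × 2.0879 = 6,221.94 kg.

initial mass ≈ 6220 kg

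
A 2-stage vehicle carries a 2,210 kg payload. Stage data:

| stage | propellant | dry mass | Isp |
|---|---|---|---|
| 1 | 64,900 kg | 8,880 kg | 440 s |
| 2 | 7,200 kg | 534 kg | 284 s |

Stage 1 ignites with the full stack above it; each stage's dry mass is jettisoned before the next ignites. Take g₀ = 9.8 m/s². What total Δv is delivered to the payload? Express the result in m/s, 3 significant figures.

Ignition mass of stage 1 = 64,900+8,880 + 7,200+534 + 2,210 = 83,724 kg.
Stage 1: m₀ = 83,724 kg, m_f = 83,724 − 64,900 = 18,824 kg; Δv = 440×9.8×ln(4.448) = 4312.0×1.4924 ≈ 6435 m/s.
Stage 2: m₀ = 9,944 kg, m_f = 9,944 − 7,200 = 2,744 kg; Δv = 284×9.8×ln(3.624) = 2783.2×1.2876 ≈ 3584 m/s.
Total Δv = 6435 + 3584 = 10019 m/s.

Δv ≈ 10000 m/s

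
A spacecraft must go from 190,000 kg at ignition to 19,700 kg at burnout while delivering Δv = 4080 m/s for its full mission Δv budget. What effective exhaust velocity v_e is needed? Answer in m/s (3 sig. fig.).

ln(m₀/m_f) = ln(190000/19700) = ln(9.645) = 2.2664.
v_e = Δv / ln(m₀/m_f) = 4080 / 2.2664 = 1800.2 m/s.

v_e ≈ 1800 m/s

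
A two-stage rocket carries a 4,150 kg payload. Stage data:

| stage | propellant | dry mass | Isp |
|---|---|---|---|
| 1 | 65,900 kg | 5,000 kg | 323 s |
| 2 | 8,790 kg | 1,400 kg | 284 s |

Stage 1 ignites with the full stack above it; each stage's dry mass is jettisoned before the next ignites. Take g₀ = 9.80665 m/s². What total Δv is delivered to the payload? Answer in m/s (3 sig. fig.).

Δv ≈ 7340 m/s

Ignition mass of stage 1 = 65,900+5,000 + 8,790+1,400 + 4,150 = 85,240 kg.
Stage 1: m₀ = 85,240 kg, m_f = 85,240 − 65,900 = 19,340 kg; Δv = 323×9.80665×ln(4.407) = 3167.5×1.4833 ≈ 4698 m/s.
Stage 2: m₀ = 14,340 kg, m_f = 14,340 − 8,790 = 5,550 kg; Δv = 284×9.80665×ln(2.584) = 2785.1×0.9493 ≈ 2644 m/s.
Total Δv = 4698 + 2644 = 7342 m/s.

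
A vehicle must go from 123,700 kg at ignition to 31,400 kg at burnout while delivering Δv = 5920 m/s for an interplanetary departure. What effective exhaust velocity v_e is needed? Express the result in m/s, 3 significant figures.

v_e ≈ 4320 m/s

ln(m₀/m_f) = ln(123700/31400) = ln(3.939) = 1.3711.
By the Tsiolkovsky rocket equation, v_e = Δv / ln(m₀/m_f) = 5920 / 1.3711 = 4317.9 m/s.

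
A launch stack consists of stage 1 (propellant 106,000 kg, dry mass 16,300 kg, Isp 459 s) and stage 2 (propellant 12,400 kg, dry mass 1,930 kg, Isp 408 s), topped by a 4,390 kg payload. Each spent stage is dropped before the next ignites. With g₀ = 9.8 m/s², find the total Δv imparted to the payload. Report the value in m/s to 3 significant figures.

Ignition mass of stage 1 = 106,000+16,300 + 12,400+1,930 + 4,390 = 141,020 kg.
Stage 1: m₀ = 141,020 kg, m_f = 141,020 − 106,000 = 35,020 kg; Δv = 459×9.8×ln(4.027) = 4498.2×1.3930 ≈ 6266 m/s.
Stage 2: m₀ = 18,720 kg, m_f = 18,720 − 12,400 = 6,320 kg; Δv = 408×9.8×ln(2.962) = 3998.4×1.0859 ≈ 4342 m/s.
Total Δv = 6266 + 4342 = 10608 m/s.

Δv ≈ 10600 m/s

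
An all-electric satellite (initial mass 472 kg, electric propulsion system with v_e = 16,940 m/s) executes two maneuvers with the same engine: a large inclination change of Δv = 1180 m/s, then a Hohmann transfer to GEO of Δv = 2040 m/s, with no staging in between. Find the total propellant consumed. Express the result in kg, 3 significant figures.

total propellant consumed ≈ 81.7 kg

After the first burn: m = 472 × exp(−1180/16940.0) = 472 × 0.93271 = 440.239 kg.
After the second burn: m = 440.239 × exp(−2040/16940.0) = 440.239 × 0.88654 = 390.289 kg.
Total propellant = m₀ − m_final = 472 − 390.289 = 81.711 kg.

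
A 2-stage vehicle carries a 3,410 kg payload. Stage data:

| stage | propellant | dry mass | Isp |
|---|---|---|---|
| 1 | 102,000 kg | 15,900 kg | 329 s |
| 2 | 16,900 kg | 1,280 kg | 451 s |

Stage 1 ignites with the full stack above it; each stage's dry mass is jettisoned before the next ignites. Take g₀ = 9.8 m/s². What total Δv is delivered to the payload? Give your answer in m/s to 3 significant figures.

Ignition mass of stage 1 = 102,000+15,900 + 16,900+1,280 + 3,410 = 139,490 kg.
Stage 1: m₀ = 139,490 kg, m_f = 139,490 − 102,000 = 37,490 kg; Δv = 329×9.8×ln(3.721) = 3224.2×1.3139 ≈ 4236 m/s.
Stage 2: m₀ = 21,590 kg, m_f = 21,590 − 16,900 = 4,690 kg; Δv = 451×9.8×ln(4.603) = 4419.8×1.5268 ≈ 6748 m/s.
Total Δv = 4236 + 6748 = 10984 m/s.

Δv ≈ 11000 m/s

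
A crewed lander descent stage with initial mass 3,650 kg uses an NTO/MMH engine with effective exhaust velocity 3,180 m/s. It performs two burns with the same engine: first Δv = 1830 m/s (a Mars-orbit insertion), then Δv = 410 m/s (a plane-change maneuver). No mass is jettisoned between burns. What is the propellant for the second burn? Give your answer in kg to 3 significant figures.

After the first burn: m = 3650 × exp(−1830/3180.0) = 3650 × 0.56244 = 2,052.91 kg.
After the second burn: m = 2,052.91 × exp(−410/3180.0) = 2,052.91 × 0.87903 = 1,804.57 kg.
Second-burn propellant = 2,052.91 − 1,804.57 = 248.34 kg.

propellant for the second burn ≈ 248 kg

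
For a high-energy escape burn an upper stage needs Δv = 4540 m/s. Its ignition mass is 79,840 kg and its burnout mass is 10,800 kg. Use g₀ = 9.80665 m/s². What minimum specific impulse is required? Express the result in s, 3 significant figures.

ln(m₀/m_f) = ln(79840/10800) = ln(7.393) = 2.0005.
By the Tsiolkovsky rocket equation, v_e = Δv / ln(m₀/m_f) = 4540 / 2.0005 = 2269.5 m/s.
Isp = v_e / g₀ = 2269.5 / 9.80665 = 231.4 s.

Isp ≈ 231 s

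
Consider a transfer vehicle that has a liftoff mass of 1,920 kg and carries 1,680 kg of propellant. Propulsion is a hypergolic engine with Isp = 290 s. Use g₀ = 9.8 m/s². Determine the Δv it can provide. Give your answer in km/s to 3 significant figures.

v_e = Isp · g₀ = 290 × 9.8 = 2842.0 m/s.
m_f = m₀ − m_prop = 1,920 − 1,680 = 240 kg.
By the Tsiolkovsky rocket equation, Δv = v_e · ln(m₀/m_f) = 2842.0 × ln(8) = 2842.0 × 2.0794 ≈ 5909.8 m/s.

Δv ≈ 5.91 km/s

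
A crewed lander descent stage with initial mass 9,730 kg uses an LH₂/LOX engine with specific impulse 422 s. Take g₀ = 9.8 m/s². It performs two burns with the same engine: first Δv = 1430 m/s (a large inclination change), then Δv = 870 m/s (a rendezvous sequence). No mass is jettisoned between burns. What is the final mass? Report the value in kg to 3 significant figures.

v_e = Isp · g₀ = 422 × 9.8 = 4135.6 m/s.
After the first burn: m = 9730 × exp(−1430/4135.6) = 9730 × 0.70767 = 6,885.63 kg.
After the second burn: m = 6,885.63 × exp(−870/4135.6) = 6,885.63 × 0.81029 = 5,579.36 kg.

final mass ≈ 5580 kg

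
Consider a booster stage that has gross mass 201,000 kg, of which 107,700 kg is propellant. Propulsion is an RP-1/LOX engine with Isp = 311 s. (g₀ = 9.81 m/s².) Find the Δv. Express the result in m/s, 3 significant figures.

Δv ≈ 2340 m/s

v_e = Isp · g₀ = 311 × 9.81 = 3050.9 m/s.
m_f = m₀ − m_prop = 201,000 − 107,700 = 93,300 kg.
Δv = v_e · ln(m₀/m_f) = 3050.9 × ln(2.154) = 3050.9 × 0.7675 ≈ 2341.5 m/s.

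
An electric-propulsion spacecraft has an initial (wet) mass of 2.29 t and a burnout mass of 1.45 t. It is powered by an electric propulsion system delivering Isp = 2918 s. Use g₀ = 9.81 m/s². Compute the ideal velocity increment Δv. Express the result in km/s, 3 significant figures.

Δv ≈ 13.1 km/s

v_e = Isp · g₀ = 2918 × 9.81 = 28625.6 m/s.
Δv = v_e · ln(m₀/m_f) = 28625.6 × ln(1.579) = 28625.6 × 0.4570 ≈ 13081.6 m/s.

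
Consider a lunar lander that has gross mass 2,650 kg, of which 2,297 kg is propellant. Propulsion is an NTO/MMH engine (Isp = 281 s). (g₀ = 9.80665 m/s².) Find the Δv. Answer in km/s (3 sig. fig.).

v_e = Isp · g₀ = 281 × 9.80665 = 2755.7 m/s.
m_f = m₀ − m_prop = 2,650 − 2,297 = 353 kg.
From the ideal rocket equation, Δv = v_e · ln(m₀/m_f) = 2755.7 × ln(7.507) = 2755.7 × 2.0158 ≈ 5555.0 m/s.

Δv ≈ 5.56 km/s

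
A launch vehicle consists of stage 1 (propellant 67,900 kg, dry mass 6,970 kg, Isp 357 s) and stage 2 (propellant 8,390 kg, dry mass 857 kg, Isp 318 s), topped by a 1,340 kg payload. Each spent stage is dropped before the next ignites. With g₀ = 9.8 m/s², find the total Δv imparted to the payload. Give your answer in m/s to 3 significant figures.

Ignition mass of stage 1 = 67,900+6,970 + 8,390+857 + 1,340 = 85,457 kg.
Stage 1: m₀ = 85,457 kg, m_f = 85,457 − 67,900 = 17,557 kg; Δv = 357×9.8×ln(4.867) = 3498.6×1.5826 ≈ 5537 m/s.
Stage 2: m₀ = 10,587 kg, m_f = 10,587 − 8,390 = 2,197 kg; Δv = 318×9.8×ln(4.819) = 3116.4×1.5725 ≈ 4901 m/s.
Total Δv = 5537 + 4901 = 10438 m/s.

Δv ≈ 10400 m/s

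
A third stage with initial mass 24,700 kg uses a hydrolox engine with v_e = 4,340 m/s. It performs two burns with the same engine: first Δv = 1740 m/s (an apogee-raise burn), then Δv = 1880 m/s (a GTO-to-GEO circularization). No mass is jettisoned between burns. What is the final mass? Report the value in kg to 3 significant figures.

final mass ≈ 10700 kg

After the first burn: m = 24700 × exp(−1740/4340.0) = 24700 × 0.66970 = 16,541.6 kg.
After the second burn: m = 16,541.6 × exp(−1880/4340.0) = 16,541.6 × 0.64844 = 10,726.2 kg.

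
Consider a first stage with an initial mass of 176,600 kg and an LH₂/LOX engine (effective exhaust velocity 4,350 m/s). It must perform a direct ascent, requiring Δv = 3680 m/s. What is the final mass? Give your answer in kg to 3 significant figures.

final mass ≈ 75800 kg

m₀/m_f = exp(Δv / v_e) = exp(3680 / 4350.0) = exp(0.8460) = 2.3303.
m_f = m₀ / 2.3303 = 176,600 / 2.3303 = 75,784.2 kg.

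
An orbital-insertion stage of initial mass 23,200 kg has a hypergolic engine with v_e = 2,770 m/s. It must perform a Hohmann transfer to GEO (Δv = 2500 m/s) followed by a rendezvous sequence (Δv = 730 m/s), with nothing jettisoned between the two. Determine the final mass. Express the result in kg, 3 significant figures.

After the first burn: m = 23200 × exp(−2500/2770.0) = 23200 × 0.40554 = 9,408.53 kg.
After the second burn: m = 9,408.53 × exp(−730/2770.0) = 9,408.53 × 0.76833 = 7,228.86 kg.

final mass ≈ 7230 kg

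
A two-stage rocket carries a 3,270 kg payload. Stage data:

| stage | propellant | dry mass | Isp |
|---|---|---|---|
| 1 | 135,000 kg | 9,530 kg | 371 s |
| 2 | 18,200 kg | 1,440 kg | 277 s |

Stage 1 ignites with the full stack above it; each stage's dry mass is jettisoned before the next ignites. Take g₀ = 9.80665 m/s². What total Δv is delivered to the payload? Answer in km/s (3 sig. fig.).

Δv ≈ 10.3 km/s

Ignition mass of stage 1 = 135,000+9,530 + 18,200+1,440 + 3,270 = 167,440 kg.
Stage 1: m₀ = 167,440 kg, m_f = 167,440 − 135,000 = 32,440 kg; Δv = 371×9.80665×ln(5.162) = 3638.3×1.6412 ≈ 5971 m/s.
Stage 2: m₀ = 22,910 kg, m_f = 22,910 − 18,200 = 4,710 kg; Δv = 277×9.80665×ln(4.864) = 2716.4×1.5819 ≈ 4297 m/s.
Total Δv = 5971 + 4297 = 10268 m/s.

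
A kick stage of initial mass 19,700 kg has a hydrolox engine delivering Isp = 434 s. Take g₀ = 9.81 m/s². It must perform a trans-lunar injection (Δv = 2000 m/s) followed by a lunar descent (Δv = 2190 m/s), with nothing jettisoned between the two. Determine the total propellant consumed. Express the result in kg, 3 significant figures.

total propellant consumed ≈ 12300 kg

v_e = Isp · g₀ = 434 × 9.81 = 4257.5 m/s.
After the first burn: m = 19700 × exp(−2000/4257.5) = 19700 × 0.62516 = 12,315.7 kg.
After the second burn: m = 12,315.7 × exp(−2190/4257.5) = 12,315.7 × 0.59787 = 7,363.19 kg.
Total propellant = m₀ − m_final = 19700 − 7,363.19 = 12,336.81 kg.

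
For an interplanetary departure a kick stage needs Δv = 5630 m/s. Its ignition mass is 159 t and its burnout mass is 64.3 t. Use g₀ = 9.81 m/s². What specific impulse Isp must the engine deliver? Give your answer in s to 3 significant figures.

ln(m₀/m_f) = ln(159000/64300) = ln(2.473) = 0.9053.
Rocket equation: v_e = Δv / ln(m₀/m_f) = 5630 / 0.9053 = 6218.6 m/s.
Isp = v_e / g₀ = 6218.6 / 9.81 = 633.9 s.

Isp ≈ 634 s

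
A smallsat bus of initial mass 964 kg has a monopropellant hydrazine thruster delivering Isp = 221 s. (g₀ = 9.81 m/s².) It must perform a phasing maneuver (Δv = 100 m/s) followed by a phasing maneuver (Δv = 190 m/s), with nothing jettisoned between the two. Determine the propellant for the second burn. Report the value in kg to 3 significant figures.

v_e = Isp · g₀ = 221 × 9.81 = 2168.0 m/s.
After the first burn: m = 964 × exp(−100/2168.0) = 964 × 0.95492 = 920.543 kg.
After the second burn: m = 920.543 × exp(−190/2168.0) = 920.543 × 0.91609 = 843.3 kg.
Second-burn propellant = 920.543 − 843.3 = 77.243 kg.

propellant for the second burn ≈ 77.2 kg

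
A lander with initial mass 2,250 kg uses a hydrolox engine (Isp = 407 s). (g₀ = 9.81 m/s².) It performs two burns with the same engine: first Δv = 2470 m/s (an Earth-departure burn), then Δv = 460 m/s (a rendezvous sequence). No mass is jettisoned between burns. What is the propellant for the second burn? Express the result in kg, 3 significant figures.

propellant for the second burn ≈ 132 kg

v_e = Isp · g₀ = 407 × 9.81 = 3992.7 m/s.
After the first burn: m = 2250 × exp(−2470/3992.7) = 2250 × 0.53868 = 1,212.03 kg.
After the second burn: m = 1,212.03 × exp(−460/3992.7) = 1,212.03 × 0.89118 = 1,080.14 kg.
Second-burn propellant = 1,212.03 − 1,080.14 = 131.89 kg.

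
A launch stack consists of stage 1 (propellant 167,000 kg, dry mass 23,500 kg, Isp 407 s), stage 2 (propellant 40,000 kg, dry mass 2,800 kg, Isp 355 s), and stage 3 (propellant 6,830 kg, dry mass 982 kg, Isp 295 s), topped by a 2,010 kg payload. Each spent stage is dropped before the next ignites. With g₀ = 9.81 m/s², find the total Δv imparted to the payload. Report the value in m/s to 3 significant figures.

Δv ≈ 13000 m/s

Ignition mass of stage 1 = 167,000+23,500 + 40,000+2,800 + 6,830+982 + 2,010 = 243,122 kg.
Stage 1: m₀ = 243,122 kg, m_f = 243,122 − 167,000 = 76,122 kg; Δv = 407×9.81×ln(3.194) = 3992.7×1.1612 ≈ 4636 m/s.
Stage 2: m₀ = 52,622 kg, m_f = 52,622 − 40,000 = 12,622 kg; Δv = 355×9.81×ln(4.169) = 3482.6×1.4277 ≈ 4972 m/s.
Stage 3: m₀ = 9,822 kg, m_f = 9,822 − 6,830 = 2,992 kg; Δv = 295×9.81×ln(3.283) = 2894.0×1.1887 ≈ 3440 m/s.
Total Δv = 4636 + 4972 + 3440 = 13048 m/s.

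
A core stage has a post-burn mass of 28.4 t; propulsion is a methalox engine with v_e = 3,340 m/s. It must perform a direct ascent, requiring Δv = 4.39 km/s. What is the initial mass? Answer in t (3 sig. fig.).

initial mass ≈ 106 t

Using Δv = v_e ln(m₀/m_f): m₀/m_f = exp(Δv / v_e) = exp(4390 / 3340.0) = exp(1.3144) = 3.7224.
m₀ = m_f × 3.7224 = 28.4 × 3.7224 = 105.716 t.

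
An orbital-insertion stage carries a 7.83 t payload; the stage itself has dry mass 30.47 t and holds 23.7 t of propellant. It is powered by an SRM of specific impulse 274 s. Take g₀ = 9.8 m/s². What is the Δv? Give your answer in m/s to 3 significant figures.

v_e = Isp · g₀ = 274 × 9.8 = 2685.2 m/s.
m₀ = payload + dry + propellant = 7.83 + 30.47 + 23.7 = 62 t.
m_f = payload + dry = 7.83 + 30.47 = 38.3 t.
Δv = v_e · ln(m₀/m_f) = 2685.2 × ln(1.619) = 2685.2 × 0.4817 ≈ 1293.4 m/s.

Δv ≈ 1290 m/s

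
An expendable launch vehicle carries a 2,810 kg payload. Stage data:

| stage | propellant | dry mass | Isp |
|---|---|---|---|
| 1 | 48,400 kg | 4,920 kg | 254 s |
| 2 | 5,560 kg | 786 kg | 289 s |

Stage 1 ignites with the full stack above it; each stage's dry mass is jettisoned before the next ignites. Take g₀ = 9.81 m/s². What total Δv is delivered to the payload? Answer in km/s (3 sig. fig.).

Ignition mass of stage 1 = 48,400+4,920 + 5,560+786 + 2,810 = 62,476 kg.
Stage 1: m₀ = 62,476 kg, m_f = 62,476 − 48,400 = 14,076 kg; Δv = 254×9.81×ln(4.438) = 2491.7×1.4903 ≈ 3713 m/s.
Stage 2: m₀ = 9,156 kg, m_f = 9,156 − 5,560 = 3,596 kg; Δv = 289×9.81×ln(2.546) = 2835.1×0.9346 ≈ 2650 m/s.
Total Δv = 3713 + 2650 = 6363 m/s.

Δv ≈ 6.36 km/s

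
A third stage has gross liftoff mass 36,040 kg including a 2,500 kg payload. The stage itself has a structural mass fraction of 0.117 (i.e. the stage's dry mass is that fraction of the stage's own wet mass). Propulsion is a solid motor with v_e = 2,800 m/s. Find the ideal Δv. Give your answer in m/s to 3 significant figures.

Δv ≈ 4830 m/s

Stage wet mass = m₀ − payload = 36,040 − 2,500 = 33,540 kg.
Stage dry mass = ε × stage wet mass = 0.117 × 33,540 = 3,924.18 kg.
Burnout mass m_f = stage dry + payload = 3,924.18 + 2,500 = 6,424.18 kg.
From the ideal rocket equation, Δv = v_e · ln(36,040/6,424.18) = 2800.0 × ln(5.61) = 2800.0 × 1.7246 ≈ 4829 m/s.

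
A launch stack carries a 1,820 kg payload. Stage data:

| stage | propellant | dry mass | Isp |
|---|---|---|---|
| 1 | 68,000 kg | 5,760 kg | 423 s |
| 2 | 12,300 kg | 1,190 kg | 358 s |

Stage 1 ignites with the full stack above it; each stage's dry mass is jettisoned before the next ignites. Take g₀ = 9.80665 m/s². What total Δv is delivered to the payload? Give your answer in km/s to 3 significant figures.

Ignition mass of stage 1 = 68,000+5,760 + 12,300+1,190 + 1,820 = 89,070 kg.
Stage 1: m₀ = 89,070 kg, m_f = 89,070 − 68,000 = 21,070 kg; Δv = 423×9.80665×ln(4.227) = 4148.2×1.4416 ≈ 5980 m/s.
Stage 2: m₀ = 15,310 kg, m_f = 15,310 − 12,300 = 3,010 kg; Δv = 358×9.80665×ln(5.086) = 3510.8×1.6266 ≈ 5711 m/s.
Total Δv = 5980 + 5711 = 11691 m/s.

Δv ≈ 11.7 km/s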